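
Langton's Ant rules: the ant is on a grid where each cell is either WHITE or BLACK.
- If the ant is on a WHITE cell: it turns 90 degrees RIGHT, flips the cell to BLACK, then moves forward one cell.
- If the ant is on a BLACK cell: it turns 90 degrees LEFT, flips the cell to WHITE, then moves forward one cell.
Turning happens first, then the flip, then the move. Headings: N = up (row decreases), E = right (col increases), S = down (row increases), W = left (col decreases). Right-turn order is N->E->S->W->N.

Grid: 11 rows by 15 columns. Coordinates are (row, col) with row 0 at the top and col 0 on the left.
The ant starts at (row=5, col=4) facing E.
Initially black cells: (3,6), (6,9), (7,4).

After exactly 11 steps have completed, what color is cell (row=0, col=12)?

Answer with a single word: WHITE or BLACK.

Answer: WHITE

Derivation:
Step 1: on WHITE (5,4): turn R to S, flip to black, move to (6,4). |black|=4
Step 2: on WHITE (6,4): turn R to W, flip to black, move to (6,3). |black|=5
Step 3: on WHITE (6,3): turn R to N, flip to black, move to (5,3). |black|=6
Step 4: on WHITE (5,3): turn R to E, flip to black, move to (5,4). |black|=7
Step 5: on BLACK (5,4): turn L to N, flip to white, move to (4,4). |black|=6
Step 6: on WHITE (4,4): turn R to E, flip to black, move to (4,5). |black|=7
Step 7: on WHITE (4,5): turn R to S, flip to black, move to (5,5). |black|=8
Step 8: on WHITE (5,5): turn R to W, flip to black, move to (5,4). |black|=9
Step 9: on WHITE (5,4): turn R to N, flip to black, move to (4,4). |black|=10
Step 10: on BLACK (4,4): turn L to W, flip to white, move to (4,3). |black|=9
Step 11: on WHITE (4,3): turn R to N, flip to black, move to (3,3). |black|=10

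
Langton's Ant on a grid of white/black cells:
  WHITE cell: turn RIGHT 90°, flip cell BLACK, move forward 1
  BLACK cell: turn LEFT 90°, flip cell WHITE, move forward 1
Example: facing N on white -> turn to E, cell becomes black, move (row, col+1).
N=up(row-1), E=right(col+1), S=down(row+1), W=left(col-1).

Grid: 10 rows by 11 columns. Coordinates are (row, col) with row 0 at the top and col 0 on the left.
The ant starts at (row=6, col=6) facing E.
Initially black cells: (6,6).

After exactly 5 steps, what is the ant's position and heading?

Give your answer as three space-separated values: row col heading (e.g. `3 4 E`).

Answer: 5 6 N

Derivation:
Step 1: on BLACK (6,6): turn L to N, flip to white, move to (5,6). |black|=0
Step 2: on WHITE (5,6): turn R to E, flip to black, move to (5,7). |black|=1
Step 3: on WHITE (5,7): turn R to S, flip to black, move to (6,7). |black|=2
Step 4: on WHITE (6,7): turn R to W, flip to black, move to (6,6). |black|=3
Step 5: on WHITE (6,6): turn R to N, flip to black, move to (5,6). |black|=4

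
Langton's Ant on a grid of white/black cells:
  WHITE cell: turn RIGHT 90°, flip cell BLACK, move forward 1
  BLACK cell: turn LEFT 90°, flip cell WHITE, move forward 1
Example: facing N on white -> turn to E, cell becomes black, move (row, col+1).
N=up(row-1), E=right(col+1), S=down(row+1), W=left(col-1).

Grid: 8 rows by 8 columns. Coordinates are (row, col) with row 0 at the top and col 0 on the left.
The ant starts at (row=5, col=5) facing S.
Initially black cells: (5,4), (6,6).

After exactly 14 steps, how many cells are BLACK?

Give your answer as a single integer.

Step 1: on WHITE (5,5): turn R to W, flip to black, move to (5,4). |black|=3
Step 2: on BLACK (5,4): turn L to S, flip to white, move to (6,4). |black|=2
Step 3: on WHITE (6,4): turn R to W, flip to black, move to (6,3). |black|=3
Step 4: on WHITE (6,3): turn R to N, flip to black, move to (5,3). |black|=4
Step 5: on WHITE (5,3): turn R to E, flip to black, move to (5,4). |black|=5
Step 6: on WHITE (5,4): turn R to S, flip to black, move to (6,4). |black|=6
Step 7: on BLACK (6,4): turn L to E, flip to white, move to (6,5). |black|=5
Step 8: on WHITE (6,5): turn R to S, flip to black, move to (7,5). |black|=6
Step 9: on WHITE (7,5): turn R to W, flip to black, move to (7,4). |black|=7
Step 10: on WHITE (7,4): turn R to N, flip to black, move to (6,4). |black|=8
Step 11: on WHITE (6,4): turn R to E, flip to black, move to (6,5). |black|=9
Step 12: on BLACK (6,5): turn L to N, flip to white, move to (5,5). |black|=8
Step 13: on BLACK (5,5): turn L to W, flip to white, move to (5,4). |black|=7
Step 14: on BLACK (5,4): turn L to S, flip to white, move to (6,4). |black|=6

Answer: 6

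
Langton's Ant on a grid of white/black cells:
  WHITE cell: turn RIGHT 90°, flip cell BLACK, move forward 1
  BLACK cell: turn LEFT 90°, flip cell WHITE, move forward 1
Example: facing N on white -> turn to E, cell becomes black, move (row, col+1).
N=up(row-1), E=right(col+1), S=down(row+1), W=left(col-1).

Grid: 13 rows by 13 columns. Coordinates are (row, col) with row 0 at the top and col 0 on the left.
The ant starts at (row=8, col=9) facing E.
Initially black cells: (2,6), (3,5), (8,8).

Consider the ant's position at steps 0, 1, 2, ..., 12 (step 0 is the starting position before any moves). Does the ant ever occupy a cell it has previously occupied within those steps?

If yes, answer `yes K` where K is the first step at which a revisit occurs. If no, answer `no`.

Step 1: on WHITE (8,9): turn R to S, flip to black, move to (9,9). |black|=4 — new cell
Step 2: on WHITE (9,9): turn R to W, flip to black, move to (9,8). |black|=5 — new cell
Step 3: on WHITE (9,8): turn R to N, flip to black, move to (8,8). |black|=6 — new cell
Step 4: on BLACK (8,8): turn L to W, flip to white, move to (8,7). |black|=5 — new cell
Step 5: on WHITE (8,7): turn R to N, flip to black, move to (7,7). |black|=6 — new cell
Step 6: on WHITE (7,7): turn R to E, flip to black, move to (7,8). |black|=7 — new cell
Step 7: on WHITE (7,8): turn R to S, flip to black, move to (8,8). |black|=8 — REVISIT

Answer: yes 7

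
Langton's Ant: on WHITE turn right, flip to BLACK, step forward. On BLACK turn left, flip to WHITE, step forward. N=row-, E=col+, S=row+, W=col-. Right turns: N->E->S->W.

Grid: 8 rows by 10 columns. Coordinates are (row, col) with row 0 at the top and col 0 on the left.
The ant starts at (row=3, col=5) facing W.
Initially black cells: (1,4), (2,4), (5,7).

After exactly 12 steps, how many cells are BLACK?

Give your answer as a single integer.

Step 1: on WHITE (3,5): turn R to N, flip to black, move to (2,5). |black|=4
Step 2: on WHITE (2,5): turn R to E, flip to black, move to (2,6). |black|=5
Step 3: on WHITE (2,6): turn R to S, flip to black, move to (3,6). |black|=6
Step 4: on WHITE (3,6): turn R to W, flip to black, move to (3,5). |black|=7
Step 5: on BLACK (3,5): turn L to S, flip to white, move to (4,5). |black|=6
Step 6: on WHITE (4,5): turn R to W, flip to black, move to (4,4). |black|=7
Step 7: on WHITE (4,4): turn R to N, flip to black, move to (3,4). |black|=8
Step 8: on WHITE (3,4): turn R to E, flip to black, move to (3,5). |black|=9
Step 9: on WHITE (3,5): turn R to S, flip to black, move to (4,5). |black|=10
Step 10: on BLACK (4,5): turn L to E, flip to white, move to (4,6). |black|=9
Step 11: on WHITE (4,6): turn R to S, flip to black, move to (5,6). |black|=10
Step 12: on WHITE (5,6): turn R to W, flip to black, move to (5,5). |black|=11

Answer: 11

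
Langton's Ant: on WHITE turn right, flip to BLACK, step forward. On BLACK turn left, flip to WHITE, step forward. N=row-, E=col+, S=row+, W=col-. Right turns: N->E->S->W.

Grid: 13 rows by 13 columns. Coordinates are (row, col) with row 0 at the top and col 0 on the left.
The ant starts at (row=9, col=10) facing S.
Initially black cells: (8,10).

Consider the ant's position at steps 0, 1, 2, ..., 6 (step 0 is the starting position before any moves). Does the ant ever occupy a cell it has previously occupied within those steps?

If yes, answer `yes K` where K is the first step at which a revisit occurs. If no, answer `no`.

Step 1: on WHITE (9,10): turn R to W, flip to black, move to (9,9). |black|=2 — new cell
Step 2: on WHITE (9,9): turn R to N, flip to black, move to (8,9). |black|=3 — new cell
Step 3: on WHITE (8,9): turn R to E, flip to black, move to (8,10). |black|=4 — new cell
Step 4: on BLACK (8,10): turn L to N, flip to white, move to (7,10). |black|=3 — new cell
Step 5: on WHITE (7,10): turn R to E, flip to black, move to (7,11). |black|=4 — new cell
Step 6: on WHITE (7,11): turn R to S, flip to black, move to (8,11). |black|=5 — new cell
No revisit within 6 steps.

Answer: no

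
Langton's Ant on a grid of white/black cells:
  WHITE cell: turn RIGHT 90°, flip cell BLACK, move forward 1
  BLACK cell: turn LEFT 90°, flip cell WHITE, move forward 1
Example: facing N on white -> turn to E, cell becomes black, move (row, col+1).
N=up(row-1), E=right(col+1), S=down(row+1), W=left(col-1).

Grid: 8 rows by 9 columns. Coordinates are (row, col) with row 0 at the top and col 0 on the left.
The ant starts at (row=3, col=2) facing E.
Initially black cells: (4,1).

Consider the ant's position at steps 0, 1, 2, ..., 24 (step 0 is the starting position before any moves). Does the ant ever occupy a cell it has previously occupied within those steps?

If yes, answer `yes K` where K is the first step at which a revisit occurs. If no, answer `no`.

Step 1: on WHITE (3,2): turn R to S, flip to black, move to (4,2). |black|=2 — new cell
Step 2: on WHITE (4,2): turn R to W, flip to black, move to (4,1). |black|=3 — new cell
Step 3: on BLACK (4,1): turn L to S, flip to white, move to (5,1). |black|=2 — new cell
Step 4: on WHITE (5,1): turn R to W, flip to black, move to (5,0). |black|=3 — new cell
Step 5: on WHITE (5,0): turn R to N, flip to black, move to (4,0). |black|=4 — new cell
Step 6: on WHITE (4,0): turn R to E, flip to black, move to (4,1). |black|=5 — REVISIT

Answer: yes 6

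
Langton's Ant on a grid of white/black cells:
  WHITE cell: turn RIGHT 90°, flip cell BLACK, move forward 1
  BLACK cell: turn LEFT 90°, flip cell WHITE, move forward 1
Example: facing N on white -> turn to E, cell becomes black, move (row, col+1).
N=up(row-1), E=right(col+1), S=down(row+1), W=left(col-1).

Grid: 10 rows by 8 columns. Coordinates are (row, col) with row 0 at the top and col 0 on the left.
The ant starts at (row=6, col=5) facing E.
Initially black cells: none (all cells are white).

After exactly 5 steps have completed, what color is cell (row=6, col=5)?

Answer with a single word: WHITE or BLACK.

Answer: WHITE

Derivation:
Step 1: on WHITE (6,5): turn R to S, flip to black, move to (7,5). |black|=1
Step 2: on WHITE (7,5): turn R to W, flip to black, move to (7,4). |black|=2
Step 3: on WHITE (7,4): turn R to N, flip to black, move to (6,4). |black|=3
Step 4: on WHITE (6,4): turn R to E, flip to black, move to (6,5). |black|=4
Step 5: on BLACK (6,5): turn L to N, flip to white, move to (5,5). |black|=3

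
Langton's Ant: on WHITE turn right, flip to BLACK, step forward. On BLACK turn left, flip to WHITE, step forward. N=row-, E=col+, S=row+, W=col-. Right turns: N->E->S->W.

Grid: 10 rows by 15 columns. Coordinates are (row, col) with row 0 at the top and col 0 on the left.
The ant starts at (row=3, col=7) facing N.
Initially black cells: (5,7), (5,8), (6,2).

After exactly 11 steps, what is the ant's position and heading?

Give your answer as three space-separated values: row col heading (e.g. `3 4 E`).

Answer: 4 5 W

Derivation:
Step 1: on WHITE (3,7): turn R to E, flip to black, move to (3,8). |black|=4
Step 2: on WHITE (3,8): turn R to S, flip to black, move to (4,8). |black|=5
Step 3: on WHITE (4,8): turn R to W, flip to black, move to (4,7). |black|=6
Step 4: on WHITE (4,7): turn R to N, flip to black, move to (3,7). |black|=7
Step 5: on BLACK (3,7): turn L to W, flip to white, move to (3,6). |black|=6
Step 6: on WHITE (3,6): turn R to N, flip to black, move to (2,6). |black|=7
Step 7: on WHITE (2,6): turn R to E, flip to black, move to (2,7). |black|=8
Step 8: on WHITE (2,7): turn R to S, flip to black, move to (3,7). |black|=9
Step 9: on WHITE (3,7): turn R to W, flip to black, move to (3,6). |black|=10
Step 10: on BLACK (3,6): turn L to S, flip to white, move to (4,6). |black|=9
Step 11: on WHITE (4,6): turn R to W, flip to black, move to (4,5). |black|=10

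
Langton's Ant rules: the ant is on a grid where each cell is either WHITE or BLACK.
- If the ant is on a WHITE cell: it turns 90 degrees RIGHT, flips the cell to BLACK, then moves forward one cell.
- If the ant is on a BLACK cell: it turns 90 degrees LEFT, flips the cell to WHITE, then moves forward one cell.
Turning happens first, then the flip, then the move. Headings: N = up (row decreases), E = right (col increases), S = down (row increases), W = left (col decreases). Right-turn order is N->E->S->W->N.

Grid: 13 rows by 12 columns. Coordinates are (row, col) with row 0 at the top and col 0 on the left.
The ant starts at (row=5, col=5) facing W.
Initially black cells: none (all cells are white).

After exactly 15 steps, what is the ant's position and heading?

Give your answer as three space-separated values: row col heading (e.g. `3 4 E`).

Step 1: on WHITE (5,5): turn R to N, flip to black, move to (4,5). |black|=1
Step 2: on WHITE (4,5): turn R to E, flip to black, move to (4,6). |black|=2
Step 3: on WHITE (4,6): turn R to S, flip to black, move to (5,6). |black|=3
Step 4: on WHITE (5,6): turn R to W, flip to black, move to (5,5). |black|=4
Step 5: on BLACK (5,5): turn L to S, flip to white, move to (6,5). |black|=3
Step 6: on WHITE (6,5): turn R to W, flip to black, move to (6,4). |black|=4
Step 7: on WHITE (6,4): turn R to N, flip to black, move to (5,4). |black|=5
Step 8: on WHITE (5,4): turn R to E, flip to black, move to (5,5). |black|=6
Step 9: on WHITE (5,5): turn R to S, flip to black, move to (6,5). |black|=7
Step 10: on BLACK (6,5): turn L to E, flip to white, move to (6,6). |black|=6
Step 11: on WHITE (6,6): turn R to S, flip to black, move to (7,6). |black|=7
Step 12: on WHITE (7,6): turn R to W, flip to black, move to (7,5). |black|=8
Step 13: on WHITE (7,5): turn R to N, flip to black, move to (6,5). |black|=9
Step 14: on WHITE (6,5): turn R to E, flip to black, move to (6,6). |black|=10
Step 15: on BLACK (6,6): turn L to N, flip to white, move to (5,6). |black|=9

Answer: 5 6 N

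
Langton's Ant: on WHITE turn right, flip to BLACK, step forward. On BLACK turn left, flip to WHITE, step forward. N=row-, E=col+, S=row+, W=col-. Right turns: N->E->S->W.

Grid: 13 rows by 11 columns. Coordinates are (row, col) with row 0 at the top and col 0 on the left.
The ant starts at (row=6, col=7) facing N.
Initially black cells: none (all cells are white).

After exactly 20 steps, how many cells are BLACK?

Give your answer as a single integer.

Step 1: on WHITE (6,7): turn R to E, flip to black, move to (6,8). |black|=1
Step 2: on WHITE (6,8): turn R to S, flip to black, move to (7,8). |black|=2
Step 3: on WHITE (7,8): turn R to W, flip to black, move to (7,7). |black|=3
Step 4: on WHITE (7,7): turn R to N, flip to black, move to (6,7). |black|=4
Step 5: on BLACK (6,7): turn L to W, flip to white, move to (6,6). |black|=3
Step 6: on WHITE (6,6): turn R to N, flip to black, move to (5,6). |black|=4
Step 7: on WHITE (5,6): turn R to E, flip to black, move to (5,7). |black|=5
Step 8: on WHITE (5,7): turn R to S, flip to black, move to (6,7). |black|=6
Step 9: on WHITE (6,7): turn R to W, flip to black, move to (6,6). |black|=7
Step 10: on BLACK (6,6): turn L to S, flip to white, move to (7,6). |black|=6
Step 11: on WHITE (7,6): turn R to W, flip to black, move to (7,5). |black|=7
Step 12: on WHITE (7,5): turn R to N, flip to black, move to (6,5). |black|=8
Step 13: on WHITE (6,5): turn R to E, flip to black, move to (6,6). |black|=9
Step 14: on WHITE (6,6): turn R to S, flip to black, move to (7,6). |black|=10
Step 15: on BLACK (7,6): turn L to E, flip to white, move to (7,7). |black|=9
Step 16: on BLACK (7,7): turn L to N, flip to white, move to (6,7). |black|=8
Step 17: on BLACK (6,7): turn L to W, flip to white, move to (6,6). |black|=7
Step 18: on BLACK (6,6): turn L to S, flip to white, move to (7,6). |black|=6
Step 19: on WHITE (7,6): turn R to W, flip to black, move to (7,5). |black|=7
Step 20: on BLACK (7,5): turn L to S, flip to white, move to (8,5). |black|=6

Answer: 6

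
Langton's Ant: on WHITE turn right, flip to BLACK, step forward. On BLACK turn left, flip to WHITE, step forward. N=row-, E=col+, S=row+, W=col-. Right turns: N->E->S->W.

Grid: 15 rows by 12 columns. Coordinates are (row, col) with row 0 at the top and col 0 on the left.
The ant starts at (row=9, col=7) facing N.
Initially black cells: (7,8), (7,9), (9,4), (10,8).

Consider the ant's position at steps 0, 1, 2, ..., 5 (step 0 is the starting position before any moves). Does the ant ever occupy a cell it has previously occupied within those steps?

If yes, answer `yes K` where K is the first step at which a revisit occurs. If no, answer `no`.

Answer: no

Derivation:
Step 1: on WHITE (9,7): turn R to E, flip to black, move to (9,8). |black|=5 — new cell
Step 2: on WHITE (9,8): turn R to S, flip to black, move to (10,8). |black|=6 — new cell
Step 3: on BLACK (10,8): turn L to E, flip to white, move to (10,9). |black|=5 — new cell
Step 4: on WHITE (10,9): turn R to S, flip to black, move to (11,9). |black|=6 — new cell
Step 5: on WHITE (11,9): turn R to W, flip to black, move to (11,8). |black|=7 — new cell
No revisit within 5 steps.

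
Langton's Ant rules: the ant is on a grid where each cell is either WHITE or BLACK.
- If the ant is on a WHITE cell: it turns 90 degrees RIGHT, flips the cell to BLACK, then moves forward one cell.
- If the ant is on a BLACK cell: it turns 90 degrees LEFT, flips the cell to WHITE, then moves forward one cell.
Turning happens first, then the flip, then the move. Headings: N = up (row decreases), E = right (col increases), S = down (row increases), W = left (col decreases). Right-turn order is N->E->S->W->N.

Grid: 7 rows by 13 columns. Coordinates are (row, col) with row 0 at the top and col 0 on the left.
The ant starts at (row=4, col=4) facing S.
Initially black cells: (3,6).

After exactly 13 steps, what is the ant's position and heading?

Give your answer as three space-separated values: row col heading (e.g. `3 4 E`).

Step 1: on WHITE (4,4): turn R to W, flip to black, move to (4,3). |black|=2
Step 2: on WHITE (4,3): turn R to N, flip to black, move to (3,3). |black|=3
Step 3: on WHITE (3,3): turn R to E, flip to black, move to (3,4). |black|=4
Step 4: on WHITE (3,4): turn R to S, flip to black, move to (4,4). |black|=5
Step 5: on BLACK (4,4): turn L to E, flip to white, move to (4,5). |black|=4
Step 6: on WHITE (4,5): turn R to S, flip to black, move to (5,5). |black|=5
Step 7: on WHITE (5,5): turn R to W, flip to black, move to (5,4). |black|=6
Step 8: on WHITE (5,4): turn R to N, flip to black, move to (4,4). |black|=7
Step 9: on WHITE (4,4): turn R to E, flip to black, move to (4,5). |black|=8
Step 10: on BLACK (4,5): turn L to N, flip to white, move to (3,5). |black|=7
Step 11: on WHITE (3,5): turn R to E, flip to black, move to (3,6). |black|=8
Step 12: on BLACK (3,6): turn L to N, flip to white, move to (2,6). |black|=7
Step 13: on WHITE (2,6): turn R to E, flip to black, move to (2,7). |black|=8

Answer: 2 7 E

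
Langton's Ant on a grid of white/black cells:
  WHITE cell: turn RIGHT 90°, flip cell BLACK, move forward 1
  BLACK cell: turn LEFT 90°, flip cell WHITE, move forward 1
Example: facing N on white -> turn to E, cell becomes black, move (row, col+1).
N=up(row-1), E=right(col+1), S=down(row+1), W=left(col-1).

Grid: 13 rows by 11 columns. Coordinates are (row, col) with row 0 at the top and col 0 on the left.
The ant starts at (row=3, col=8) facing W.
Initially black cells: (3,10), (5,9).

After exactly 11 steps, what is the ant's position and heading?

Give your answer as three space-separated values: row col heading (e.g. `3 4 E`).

Step 1: on WHITE (3,8): turn R to N, flip to black, move to (2,8). |black|=3
Step 2: on WHITE (2,8): turn R to E, flip to black, move to (2,9). |black|=4
Step 3: on WHITE (2,9): turn R to S, flip to black, move to (3,9). |black|=5
Step 4: on WHITE (3,9): turn R to W, flip to black, move to (3,8). |black|=6
Step 5: on BLACK (3,8): turn L to S, flip to white, move to (4,8). |black|=5
Step 6: on WHITE (4,8): turn R to W, flip to black, move to (4,7). |black|=6
Step 7: on WHITE (4,7): turn R to N, flip to black, move to (3,7). |black|=7
Step 8: on WHITE (3,7): turn R to E, flip to black, move to (3,8). |black|=8
Step 9: on WHITE (3,8): turn R to S, flip to black, move to (4,8). |black|=9
Step 10: on BLACK (4,8): turn L to E, flip to white, move to (4,9). |black|=8
Step 11: on WHITE (4,9): turn R to S, flip to black, move to (5,9). |black|=9

Answer: 5 9 S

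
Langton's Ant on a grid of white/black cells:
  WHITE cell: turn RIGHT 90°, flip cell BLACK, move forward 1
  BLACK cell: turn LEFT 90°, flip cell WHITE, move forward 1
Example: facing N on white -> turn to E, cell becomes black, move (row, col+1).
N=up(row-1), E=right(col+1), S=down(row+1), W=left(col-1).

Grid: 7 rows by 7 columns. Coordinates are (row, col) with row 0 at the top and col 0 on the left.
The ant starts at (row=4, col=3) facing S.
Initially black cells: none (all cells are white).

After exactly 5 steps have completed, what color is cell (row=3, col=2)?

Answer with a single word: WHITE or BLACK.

Answer: BLACK

Derivation:
Step 1: on WHITE (4,3): turn R to W, flip to black, move to (4,2). |black|=1
Step 2: on WHITE (4,2): turn R to N, flip to black, move to (3,2). |black|=2
Step 3: on WHITE (3,2): turn R to E, flip to black, move to (3,3). |black|=3
Step 4: on WHITE (3,3): turn R to S, flip to black, move to (4,3). |black|=4
Step 5: on BLACK (4,3): turn L to E, flip to white, move to (4,4). |black|=3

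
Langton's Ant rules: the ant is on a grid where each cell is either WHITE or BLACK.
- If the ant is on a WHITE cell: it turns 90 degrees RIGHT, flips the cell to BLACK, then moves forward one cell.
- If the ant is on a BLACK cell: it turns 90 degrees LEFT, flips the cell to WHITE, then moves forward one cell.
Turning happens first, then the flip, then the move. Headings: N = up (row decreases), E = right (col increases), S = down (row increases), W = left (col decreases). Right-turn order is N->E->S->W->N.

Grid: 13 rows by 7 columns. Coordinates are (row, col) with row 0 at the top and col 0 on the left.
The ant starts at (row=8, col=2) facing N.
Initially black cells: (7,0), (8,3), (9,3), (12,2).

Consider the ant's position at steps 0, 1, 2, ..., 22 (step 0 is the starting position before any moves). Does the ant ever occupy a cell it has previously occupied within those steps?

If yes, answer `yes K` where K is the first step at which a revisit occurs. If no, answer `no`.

Step 1: on WHITE (8,2): turn R to E, flip to black, move to (8,3). |black|=5 — new cell
Step 2: on BLACK (8,3): turn L to N, flip to white, move to (7,3). |black|=4 — new cell
Step 3: on WHITE (7,3): turn R to E, flip to black, move to (7,4). |black|=5 — new cell
Step 4: on WHITE (7,4): turn R to S, flip to black, move to (8,4). |black|=6 — new cell
Step 5: on WHITE (8,4): turn R to W, flip to black, move to (8,3). |black|=7 — REVISIT

Answer: yes 5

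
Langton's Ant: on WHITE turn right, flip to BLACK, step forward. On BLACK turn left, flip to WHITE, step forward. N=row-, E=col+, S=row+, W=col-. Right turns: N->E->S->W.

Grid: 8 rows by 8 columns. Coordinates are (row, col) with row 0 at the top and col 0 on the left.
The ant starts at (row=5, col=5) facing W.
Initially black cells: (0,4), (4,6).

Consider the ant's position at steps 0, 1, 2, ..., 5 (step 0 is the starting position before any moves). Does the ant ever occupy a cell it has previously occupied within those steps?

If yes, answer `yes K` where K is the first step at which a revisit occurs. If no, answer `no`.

Answer: no

Derivation:
Step 1: on WHITE (5,5): turn R to N, flip to black, move to (4,5). |black|=3 — new cell
Step 2: on WHITE (4,5): turn R to E, flip to black, move to (4,6). |black|=4 — new cell
Step 3: on BLACK (4,6): turn L to N, flip to white, move to (3,6). |black|=3 — new cell
Step 4: on WHITE (3,6): turn R to E, flip to black, move to (3,7). |black|=4 — new cell
Step 5: on WHITE (3,7): turn R to S, flip to black, move to (4,7). |black|=5 — new cell
No revisit within 5 steps.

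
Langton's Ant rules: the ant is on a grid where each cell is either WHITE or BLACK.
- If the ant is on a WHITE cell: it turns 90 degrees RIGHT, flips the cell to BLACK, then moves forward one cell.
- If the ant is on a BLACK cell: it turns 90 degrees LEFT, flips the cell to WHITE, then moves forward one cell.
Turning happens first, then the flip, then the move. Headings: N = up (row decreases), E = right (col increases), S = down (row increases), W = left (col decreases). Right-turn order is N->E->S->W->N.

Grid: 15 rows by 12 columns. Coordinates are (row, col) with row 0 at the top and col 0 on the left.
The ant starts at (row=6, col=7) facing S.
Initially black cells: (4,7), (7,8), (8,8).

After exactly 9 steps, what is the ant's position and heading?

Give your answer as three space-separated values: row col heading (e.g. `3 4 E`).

Answer: 8 8 W

Derivation:
Step 1: on WHITE (6,7): turn R to W, flip to black, move to (6,6). |black|=4
Step 2: on WHITE (6,6): turn R to N, flip to black, move to (5,6). |black|=5
Step 3: on WHITE (5,6): turn R to E, flip to black, move to (5,7). |black|=6
Step 4: on WHITE (5,7): turn R to S, flip to black, move to (6,7). |black|=7
Step 5: on BLACK (6,7): turn L to E, flip to white, move to (6,8). |black|=6
Step 6: on WHITE (6,8): turn R to S, flip to black, move to (7,8). |black|=7
Step 7: on BLACK (7,8): turn L to E, flip to white, move to (7,9). |black|=6
Step 8: on WHITE (7,9): turn R to S, flip to black, move to (8,9). |black|=7
Step 9: on WHITE (8,9): turn R to W, flip to black, move to (8,8). |black|=8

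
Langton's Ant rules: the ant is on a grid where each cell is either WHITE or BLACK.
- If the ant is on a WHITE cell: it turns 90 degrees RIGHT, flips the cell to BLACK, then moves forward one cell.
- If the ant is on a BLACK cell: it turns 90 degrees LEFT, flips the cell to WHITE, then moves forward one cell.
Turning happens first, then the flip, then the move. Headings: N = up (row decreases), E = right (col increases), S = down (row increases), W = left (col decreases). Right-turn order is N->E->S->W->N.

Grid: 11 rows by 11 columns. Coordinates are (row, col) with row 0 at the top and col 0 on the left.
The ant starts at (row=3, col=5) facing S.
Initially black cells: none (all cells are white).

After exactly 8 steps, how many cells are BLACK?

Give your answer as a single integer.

Answer: 6

Derivation:
Step 1: on WHITE (3,5): turn R to W, flip to black, move to (3,4). |black|=1
Step 2: on WHITE (3,4): turn R to N, flip to black, move to (2,4). |black|=2
Step 3: on WHITE (2,4): turn R to E, flip to black, move to (2,5). |black|=3
Step 4: on WHITE (2,5): turn R to S, flip to black, move to (3,5). |black|=4
Step 5: on BLACK (3,5): turn L to E, flip to white, move to (3,6). |black|=3
Step 6: on WHITE (3,6): turn R to S, flip to black, move to (4,6). |black|=4
Step 7: on WHITE (4,6): turn R to W, flip to black, move to (4,5). |black|=5
Step 8: on WHITE (4,5): turn R to N, flip to black, move to (3,5). |black|=6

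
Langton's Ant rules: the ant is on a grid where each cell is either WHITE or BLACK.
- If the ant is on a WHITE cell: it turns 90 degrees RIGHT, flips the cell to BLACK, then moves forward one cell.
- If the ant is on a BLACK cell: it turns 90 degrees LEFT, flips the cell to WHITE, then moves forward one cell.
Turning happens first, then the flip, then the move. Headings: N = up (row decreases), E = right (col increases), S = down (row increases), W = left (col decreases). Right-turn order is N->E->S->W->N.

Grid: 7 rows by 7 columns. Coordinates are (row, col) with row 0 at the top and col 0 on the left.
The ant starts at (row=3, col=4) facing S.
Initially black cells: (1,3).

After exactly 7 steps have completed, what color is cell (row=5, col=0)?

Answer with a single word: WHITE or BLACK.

Step 1: on WHITE (3,4): turn R to W, flip to black, move to (3,3). |black|=2
Step 2: on WHITE (3,3): turn R to N, flip to black, move to (2,3). |black|=3
Step 3: on WHITE (2,3): turn R to E, flip to black, move to (2,4). |black|=4
Step 4: on WHITE (2,4): turn R to S, flip to black, move to (3,4). |black|=5
Step 5: on BLACK (3,4): turn L to E, flip to white, move to (3,5). |black|=4
Step 6: on WHITE (3,5): turn R to S, flip to black, move to (4,5). |black|=5
Step 7: on WHITE (4,5): turn R to W, flip to black, move to (4,4). |black|=6

Answer: WHITE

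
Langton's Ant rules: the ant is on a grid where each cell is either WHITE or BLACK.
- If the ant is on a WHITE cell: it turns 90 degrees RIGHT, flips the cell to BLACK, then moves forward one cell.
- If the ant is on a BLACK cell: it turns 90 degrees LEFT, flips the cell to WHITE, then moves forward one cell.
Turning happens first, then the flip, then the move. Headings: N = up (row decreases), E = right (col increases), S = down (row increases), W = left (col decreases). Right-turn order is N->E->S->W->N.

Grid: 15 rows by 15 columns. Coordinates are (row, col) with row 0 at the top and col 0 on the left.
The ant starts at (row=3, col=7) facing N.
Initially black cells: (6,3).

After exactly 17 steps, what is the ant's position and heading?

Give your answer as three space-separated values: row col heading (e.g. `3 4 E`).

Step 1: on WHITE (3,7): turn R to E, flip to black, move to (3,8). |black|=2
Step 2: on WHITE (3,8): turn R to S, flip to black, move to (4,8). |black|=3
Step 3: on WHITE (4,8): turn R to W, flip to black, move to (4,7). |black|=4
Step 4: on WHITE (4,7): turn R to N, flip to black, move to (3,7). |black|=5
Step 5: on BLACK (3,7): turn L to W, flip to white, move to (3,6). |black|=4
Step 6: on WHITE (3,6): turn R to N, flip to black, move to (2,6). |black|=5
Step 7: on WHITE (2,6): turn R to E, flip to black, move to (2,7). |black|=6
Step 8: on WHITE (2,7): turn R to S, flip to black, move to (3,7). |black|=7
Step 9: on WHITE (3,7): turn R to W, flip to black, move to (3,6). |black|=8
Step 10: on BLACK (3,6): turn L to S, flip to white, move to (4,6). |black|=7
Step 11: on WHITE (4,6): turn R to W, flip to black, move to (4,5). |black|=8
Step 12: on WHITE (4,5): turn R to N, flip to black, move to (3,5). |black|=9
Step 13: on WHITE (3,5): turn R to E, flip to black, move to (3,6). |black|=10
Step 14: on WHITE (3,6): turn R to S, flip to black, move to (4,6). |black|=11
Step 15: on BLACK (4,6): turn L to E, flip to white, move to (4,7). |black|=10
Step 16: on BLACK (4,7): turn L to N, flip to white, move to (3,7). |black|=9
Step 17: on BLACK (3,7): turn L to W, flip to white, move to (3,6). |black|=8

Answer: 3 6 W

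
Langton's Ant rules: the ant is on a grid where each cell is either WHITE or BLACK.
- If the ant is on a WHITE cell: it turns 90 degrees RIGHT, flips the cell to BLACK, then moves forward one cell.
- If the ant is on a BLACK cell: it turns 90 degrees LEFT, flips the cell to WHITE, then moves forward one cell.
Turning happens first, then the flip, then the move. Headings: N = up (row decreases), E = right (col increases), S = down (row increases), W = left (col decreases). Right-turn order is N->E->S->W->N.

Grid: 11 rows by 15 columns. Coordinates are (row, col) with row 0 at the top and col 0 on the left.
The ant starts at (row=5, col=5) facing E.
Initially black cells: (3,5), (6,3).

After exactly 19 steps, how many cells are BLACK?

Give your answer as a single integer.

Step 1: on WHITE (5,5): turn R to S, flip to black, move to (6,5). |black|=3
Step 2: on WHITE (6,5): turn R to W, flip to black, move to (6,4). |black|=4
Step 3: on WHITE (6,4): turn R to N, flip to black, move to (5,4). |black|=5
Step 4: on WHITE (5,4): turn R to E, flip to black, move to (5,5). |black|=6
Step 5: on BLACK (5,5): turn L to N, flip to white, move to (4,5). |black|=5
Step 6: on WHITE (4,5): turn R to E, flip to black, move to (4,6). |black|=6
Step 7: on WHITE (4,6): turn R to S, flip to black, move to (5,6). |black|=7
Step 8: on WHITE (5,6): turn R to W, flip to black, move to (5,5). |black|=8
Step 9: on WHITE (5,5): turn R to N, flip to black, move to (4,5). |black|=9
Step 10: on BLACK (4,5): turn L to W, flip to white, move to (4,4). |black|=8
Step 11: on WHITE (4,4): turn R to N, flip to black, move to (3,4). |black|=9
Step 12: on WHITE (3,4): turn R to E, flip to black, move to (3,5). |black|=10
Step 13: on BLACK (3,5): turn L to N, flip to white, move to (2,5). |black|=9
Step 14: on WHITE (2,5): turn R to E, flip to black, move to (2,6). |black|=10
Step 15: on WHITE (2,6): turn R to S, flip to black, move to (3,6). |black|=11
Step 16: on WHITE (3,6): turn R to W, flip to black, move to (3,5). |black|=12
Step 17: on WHITE (3,5): turn R to N, flip to black, move to (2,5). |black|=13
Step 18: on BLACK (2,5): turn L to W, flip to white, move to (2,4). |black|=12
Step 19: on WHITE (2,4): turn R to N, flip to black, move to (1,4). |black|=13

Answer: 13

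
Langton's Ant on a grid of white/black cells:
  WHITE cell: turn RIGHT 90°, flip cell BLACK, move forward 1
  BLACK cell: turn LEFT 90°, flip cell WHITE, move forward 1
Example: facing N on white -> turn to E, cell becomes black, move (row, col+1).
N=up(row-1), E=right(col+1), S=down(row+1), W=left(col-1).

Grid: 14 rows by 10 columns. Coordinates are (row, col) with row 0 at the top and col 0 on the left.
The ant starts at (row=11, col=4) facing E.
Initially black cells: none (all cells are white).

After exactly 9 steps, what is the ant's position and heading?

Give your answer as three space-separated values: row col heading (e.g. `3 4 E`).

Answer: 10 4 N

Derivation:
Step 1: on WHITE (11,4): turn R to S, flip to black, move to (12,4). |black|=1
Step 2: on WHITE (12,4): turn R to W, flip to black, move to (12,3). |black|=2
Step 3: on WHITE (12,3): turn R to N, flip to black, move to (11,3). |black|=3
Step 4: on WHITE (11,3): turn R to E, flip to black, move to (11,4). |black|=4
Step 5: on BLACK (11,4): turn L to N, flip to white, move to (10,4). |black|=3
Step 6: on WHITE (10,4): turn R to E, flip to black, move to (10,5). |black|=4
Step 7: on WHITE (10,5): turn R to S, flip to black, move to (11,5). |black|=5
Step 8: on WHITE (11,5): turn R to W, flip to black, move to (11,4). |black|=6
Step 9: on WHITE (11,4): turn R to N, flip to black, move to (10,4). |black|=7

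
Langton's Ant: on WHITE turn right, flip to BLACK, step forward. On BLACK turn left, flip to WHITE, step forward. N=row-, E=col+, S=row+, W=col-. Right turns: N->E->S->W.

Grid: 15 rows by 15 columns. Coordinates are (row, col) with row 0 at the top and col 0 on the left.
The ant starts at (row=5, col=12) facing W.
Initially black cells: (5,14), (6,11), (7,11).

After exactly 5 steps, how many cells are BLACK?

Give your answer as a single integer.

Step 1: on WHITE (5,12): turn R to N, flip to black, move to (4,12). |black|=4
Step 2: on WHITE (4,12): turn R to E, flip to black, move to (4,13). |black|=5
Step 3: on WHITE (4,13): turn R to S, flip to black, move to (5,13). |black|=6
Step 4: on WHITE (5,13): turn R to W, flip to black, move to (5,12). |black|=7
Step 5: on BLACK (5,12): turn L to S, flip to white, move to (6,12). |black|=6

Answer: 6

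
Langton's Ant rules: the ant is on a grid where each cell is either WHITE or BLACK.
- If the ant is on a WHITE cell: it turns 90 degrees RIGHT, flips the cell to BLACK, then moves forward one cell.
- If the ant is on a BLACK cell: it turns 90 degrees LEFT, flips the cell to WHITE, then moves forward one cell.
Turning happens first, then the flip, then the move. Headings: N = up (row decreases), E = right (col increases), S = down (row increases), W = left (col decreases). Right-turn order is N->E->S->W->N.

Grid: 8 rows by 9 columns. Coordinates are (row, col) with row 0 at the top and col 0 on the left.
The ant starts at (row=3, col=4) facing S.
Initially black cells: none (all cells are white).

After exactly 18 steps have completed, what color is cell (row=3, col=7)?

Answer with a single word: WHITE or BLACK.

Answer: WHITE

Derivation:
Step 1: on WHITE (3,4): turn R to W, flip to black, move to (3,3). |black|=1
Step 2: on WHITE (3,3): turn R to N, flip to black, move to (2,3). |black|=2
Step 3: on WHITE (2,3): turn R to E, flip to black, move to (2,4). |black|=3
Step 4: on WHITE (2,4): turn R to S, flip to black, move to (3,4). |black|=4
Step 5: on BLACK (3,4): turn L to E, flip to white, move to (3,5). |black|=3
Step 6: on WHITE (3,5): turn R to S, flip to black, move to (4,5). |black|=4
Step 7: on WHITE (4,5): turn R to W, flip to black, move to (4,4). |black|=5
Step 8: on WHITE (4,4): turn R to N, flip to black, move to (3,4). |black|=6
Step 9: on WHITE (3,4): turn R to E, flip to black, move to (3,5). |black|=7
Step 10: on BLACK (3,5): turn L to N, flip to white, move to (2,5). |black|=6
Step 11: on WHITE (2,5): turn R to E, flip to black, move to (2,6). |black|=7
Step 12: on WHITE (2,6): turn R to S, flip to black, move to (3,6). |black|=8
Step 13: on WHITE (3,6): turn R to W, flip to black, move to (3,5). |black|=9
Step 14: on WHITE (3,5): turn R to N, flip to black, move to (2,5). |black|=10
Step 15: on BLACK (2,5): turn L to W, flip to white, move to (2,4). |black|=9
Step 16: on BLACK (2,4): turn L to S, flip to white, move to (3,4). |black|=8
Step 17: on BLACK (3,4): turn L to E, flip to white, move to (3,5). |black|=7
Step 18: on BLACK (3,5): turn L to N, flip to white, move to (2,5). |black|=6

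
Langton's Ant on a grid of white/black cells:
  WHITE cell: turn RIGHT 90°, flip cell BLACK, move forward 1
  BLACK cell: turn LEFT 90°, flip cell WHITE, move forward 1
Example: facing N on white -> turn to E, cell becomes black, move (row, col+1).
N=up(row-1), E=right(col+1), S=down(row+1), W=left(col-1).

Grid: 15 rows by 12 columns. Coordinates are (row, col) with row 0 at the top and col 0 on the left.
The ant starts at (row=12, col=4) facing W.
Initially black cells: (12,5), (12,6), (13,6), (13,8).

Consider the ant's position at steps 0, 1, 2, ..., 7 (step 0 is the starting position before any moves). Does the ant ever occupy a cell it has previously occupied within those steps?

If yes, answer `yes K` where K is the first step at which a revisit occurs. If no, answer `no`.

Answer: no

Derivation:
Step 1: on WHITE (12,4): turn R to N, flip to black, move to (11,4). |black|=5 — new cell
Step 2: on WHITE (11,4): turn R to E, flip to black, move to (11,5). |black|=6 — new cell
Step 3: on WHITE (11,5): turn R to S, flip to black, move to (12,5). |black|=7 — new cell
Step 4: on BLACK (12,5): turn L to E, flip to white, move to (12,6). |black|=6 — new cell
Step 5: on BLACK (12,6): turn L to N, flip to white, move to (11,6). |black|=5 — new cell
Step 6: on WHITE (11,6): turn R to E, flip to black, move to (11,7). |black|=6 — new cell
Step 7: on WHITE (11,7): turn R to S, flip to black, move to (12,7). |black|=7 — new cell
No revisit within 7 steps.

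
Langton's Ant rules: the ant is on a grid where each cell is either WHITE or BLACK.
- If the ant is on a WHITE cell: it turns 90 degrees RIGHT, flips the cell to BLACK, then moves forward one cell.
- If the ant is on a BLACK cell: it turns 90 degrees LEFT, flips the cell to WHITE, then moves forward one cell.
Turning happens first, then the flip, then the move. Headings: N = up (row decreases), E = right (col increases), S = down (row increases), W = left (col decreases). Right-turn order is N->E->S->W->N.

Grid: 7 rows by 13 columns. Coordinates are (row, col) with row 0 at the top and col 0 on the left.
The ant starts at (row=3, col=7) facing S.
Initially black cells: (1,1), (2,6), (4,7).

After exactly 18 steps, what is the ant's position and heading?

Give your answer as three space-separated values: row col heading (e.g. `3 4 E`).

Answer: 4 4 S

Derivation:
Step 1: on WHITE (3,7): turn R to W, flip to black, move to (3,6). |black|=4
Step 2: on WHITE (3,6): turn R to N, flip to black, move to (2,6). |black|=5
Step 3: on BLACK (2,6): turn L to W, flip to white, move to (2,5). |black|=4
Step 4: on WHITE (2,5): turn R to N, flip to black, move to (1,5). |black|=5
Step 5: on WHITE (1,5): turn R to E, flip to black, move to (1,6). |black|=6
Step 6: on WHITE (1,6): turn R to S, flip to black, move to (2,6). |black|=7
Step 7: on WHITE (2,6): turn R to W, flip to black, move to (2,5). |black|=8
Step 8: on BLACK (2,5): turn L to S, flip to white, move to (3,5). |black|=7
Step 9: on WHITE (3,5): turn R to W, flip to black, move to (3,4). |black|=8
Step 10: on WHITE (3,4): turn R to N, flip to black, move to (2,4). |black|=9
Step 11: on WHITE (2,4): turn R to E, flip to black, move to (2,5). |black|=10
Step 12: on WHITE (2,5): turn R to S, flip to black, move to (3,5). |black|=11
Step 13: on BLACK (3,5): turn L to E, flip to white, move to (3,6). |black|=10
Step 14: on BLACK (3,6): turn L to N, flip to white, move to (2,6). |black|=9
Step 15: on BLACK (2,6): turn L to W, flip to white, move to (2,5). |black|=8
Step 16: on BLACK (2,5): turn L to S, flip to white, move to (3,5). |black|=7
Step 17: on WHITE (3,5): turn R to W, flip to black, move to (3,4). |black|=8
Step 18: on BLACK (3,4): turn L to S, flip to white, move to (4,4). |black|=7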